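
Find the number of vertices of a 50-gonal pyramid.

A pyramid on an n-gon base has one n-gon and n triangles: V = 50 + 1 = 51, E = 2·50 = 100, F = 50 + 1 = 51.
Check: V − E + F = 51 − 100 + 51 = 2.

51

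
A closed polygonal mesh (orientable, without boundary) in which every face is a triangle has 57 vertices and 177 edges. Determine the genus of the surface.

2

Every face is a triangle and each edge borders two faces, so 3F = 2·177, giving F = 118.
χ = V − E + F = 57 − 177 + 118 = -2.
For a closed orientable surface χ = 2 − 2g, so g = (2 − (-2))/2 = 2.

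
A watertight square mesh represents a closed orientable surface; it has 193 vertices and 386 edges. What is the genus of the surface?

1

Every face is a square and each edge borders two faces, so 4F = 2·386, giving F = 193.
χ = V − E + F = 193 − 386 + 193 = 0.
For a closed orientable surface χ = 2 − 2g, so g = (2 − (0))/2 = 1.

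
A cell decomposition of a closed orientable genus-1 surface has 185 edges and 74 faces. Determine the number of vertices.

111

For a closed orientable surface of genus 1, χ = 2 − 2·1 = 0.
V = 0 + E − F = 0 + 185 − 74 = 111.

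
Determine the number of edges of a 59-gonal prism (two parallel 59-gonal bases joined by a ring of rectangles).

A prism on an n-gon has two n-gon bases and n rectangular sides: V = 2·59 = 118, E = 3·59 = 177, F = 59 + 2 = 61.

177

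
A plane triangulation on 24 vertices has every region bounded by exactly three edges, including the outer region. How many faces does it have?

44

In a plane triangulation 3F = 2E and V − E + F = 2, so F = 2V − 4 = 2·24 − 4 = 44.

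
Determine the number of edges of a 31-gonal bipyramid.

A bipyramid over an n-gon has 2n triangular faces and n + 2 vertices: V = 31 + 2 = 33, E = 3·31 = 93, F = 2·31 = 62.

93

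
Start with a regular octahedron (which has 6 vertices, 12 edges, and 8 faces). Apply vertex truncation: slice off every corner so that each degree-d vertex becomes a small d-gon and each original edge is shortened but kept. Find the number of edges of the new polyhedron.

Truncation replaces each original edge-end by a new vertex, so V′ = 2E = 24.
Each original edge survives, and each old vertex of degree d contributes d new edges; summing degrees gives Σd = 2E, so E′ = E + 2E = 3E = 36.
Each original face survives and each original vertex becomes one new face: F′ = F + V = 14.

36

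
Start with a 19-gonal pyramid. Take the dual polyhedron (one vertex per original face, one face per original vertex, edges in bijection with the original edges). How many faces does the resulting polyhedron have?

The base solid has V = 20, E = 38, F = 20.
The dual swaps V and F and preserves E: V′ = F = 20, E′ = E = 38, F′ = V = 20.

20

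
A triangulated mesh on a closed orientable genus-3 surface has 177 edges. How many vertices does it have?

55

χ = 2 − 2·3 = -4, and every face is a triangle so 3F = 2E.
F = 2E/3 = 118. Then V = -4 + E − F = -4 + 177 − 118 = 55.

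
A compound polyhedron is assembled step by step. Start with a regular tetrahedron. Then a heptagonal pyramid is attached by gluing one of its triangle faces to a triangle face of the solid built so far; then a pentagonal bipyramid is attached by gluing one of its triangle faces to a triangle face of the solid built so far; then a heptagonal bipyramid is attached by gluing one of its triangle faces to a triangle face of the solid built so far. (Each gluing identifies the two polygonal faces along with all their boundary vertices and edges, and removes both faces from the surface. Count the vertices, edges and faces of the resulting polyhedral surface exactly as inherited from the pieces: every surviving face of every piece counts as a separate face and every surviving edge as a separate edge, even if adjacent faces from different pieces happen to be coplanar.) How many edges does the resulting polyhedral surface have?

A regular tetrahedron: V=4, E=6, F=4.
Attach a heptagonal pyramid (V=8, E=14, F=8) along a 3-gon: merge 3 vertices and 3 edges, delete both glued faces → V=9, E=17, F=10.
Attach a pentagonal bipyramid (V=7, E=15, F=10) along a 3-gon: merge 3 vertices and 3 edges, delete both glued faces → V=13, E=29, F=18.
Attach a heptagonal bipyramid (V=9, E=21, F=14) along a 3-gon: merge 3 vertices and 3 edges, delete both glued faces → V=19, E=47, F=30.
Check: V − E + F = 19 − 47 + 30 = 2.

47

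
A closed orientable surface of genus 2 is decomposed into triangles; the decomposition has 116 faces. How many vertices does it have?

χ = 2 − 2·2 = -2, and every face is a triangle so 3F = 2E.
E = 3·116/2 = 174. Then V = -2 + E − F = -2 + 174 − 116 = 56.

56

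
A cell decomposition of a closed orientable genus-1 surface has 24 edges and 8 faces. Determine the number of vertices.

16

For a closed orientable surface of genus 1, χ = 2 − 2·1 = 0.
V = 0 + E − F = 0 + 24 − 8 = 16.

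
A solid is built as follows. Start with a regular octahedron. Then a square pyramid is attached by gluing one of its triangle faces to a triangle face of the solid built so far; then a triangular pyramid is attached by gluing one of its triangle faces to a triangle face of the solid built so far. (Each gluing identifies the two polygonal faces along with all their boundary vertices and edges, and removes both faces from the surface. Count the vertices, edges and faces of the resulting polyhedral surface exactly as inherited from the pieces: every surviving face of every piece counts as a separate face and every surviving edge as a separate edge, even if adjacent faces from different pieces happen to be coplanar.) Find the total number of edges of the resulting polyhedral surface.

20

A regular octahedron: V=6, E=12, F=8.
Attach a square pyramid (V=5, E=8, F=5) along a 3-gon: merge 3 vertices and 3 edges, delete both glued faces → V=8, E=17, F=11.
Attach a triangular pyramid (V=4, E=6, F=4) along a 3-gon: merge 3 vertices and 3 edges, delete both glued faces → V=9, E=20, F=13.
Check: V − E + F = 9 − 20 + 13 = 2.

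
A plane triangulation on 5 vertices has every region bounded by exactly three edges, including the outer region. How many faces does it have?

6

In a plane triangulation 3F = 2E and V − E + F = 2, so F = 2V − 4 = 2·5 − 4 = 6.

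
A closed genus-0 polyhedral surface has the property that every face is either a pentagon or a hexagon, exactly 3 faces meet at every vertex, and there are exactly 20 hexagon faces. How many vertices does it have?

60

Let x be the number of pentagons; then F = 20 + x.
Edge–face incidences: 2E = 6·20 + 5·x = 120 + 5x.
Every vertex has degree 3, so 3V = 2E.
Euler: V − E + F = 2 ⇒ (2E)/3 − E + (20 + x) = 2.
Multiply by 6: 2·(2E) − 3·(2E) + 6·(20 + x) = 12, i.e. 120 + 6x − (120 + 5x) = 12.
Collecting terms: x = 12.
Then 2E = 120 + 5·12 = 180, so E = 90, V = 2E/3 = 60, F = 20 + 12 = 32.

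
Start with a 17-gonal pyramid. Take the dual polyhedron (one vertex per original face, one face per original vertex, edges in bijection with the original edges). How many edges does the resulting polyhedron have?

34

The base solid has V = 18, E = 34, F = 18.
The dual swaps V and F and preserves E: V′ = F = 18, E′ = E = 34, F′ = V = 18.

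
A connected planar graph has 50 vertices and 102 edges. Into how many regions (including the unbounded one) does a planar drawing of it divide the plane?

Euler's formula for a connected plane graph: V − E + F = 2, so F = 2 − 50 + 102 = 54.

54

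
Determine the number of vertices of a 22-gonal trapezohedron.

The n-trapezohedron (dual of the n-antiprism) has V = 2·22 + 2 = 46, E = 4·22 = 88, F = 2·22 = 44.
Check: V − E + F = 46 − 88 + 44 = 2.

46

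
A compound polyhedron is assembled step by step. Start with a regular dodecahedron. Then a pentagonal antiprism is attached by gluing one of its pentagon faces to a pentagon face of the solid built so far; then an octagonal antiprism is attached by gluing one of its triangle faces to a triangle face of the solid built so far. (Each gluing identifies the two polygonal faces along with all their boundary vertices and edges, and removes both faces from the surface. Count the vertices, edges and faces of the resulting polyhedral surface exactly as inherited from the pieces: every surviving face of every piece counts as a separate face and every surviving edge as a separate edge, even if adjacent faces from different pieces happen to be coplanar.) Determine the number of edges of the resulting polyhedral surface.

74

A regular dodecahedron: V=20, E=30, F=12.
Attach a pentagonal antiprism (V=10, E=20, F=12) along a 5-gon: merge 5 vertices and 5 edges, delete both glued faces → V=25, E=45, F=22.
Attach an octagonal antiprism (V=16, E=32, F=18) along a 3-gon: merge 3 vertices and 3 edges, delete both glued faces → V=38, E=74, F=38.
Check: V − E + F = 38 − 74 + 38 = 2.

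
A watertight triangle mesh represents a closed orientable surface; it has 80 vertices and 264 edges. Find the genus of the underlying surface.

5

Every face is a triangle and each edge borders two faces, so 3F = 2·264, giving F = 176.
χ = V − E + F = 80 − 264 + 176 = -8.
For a closed orientable surface χ = 2 − 2g, so g = (2 − (-8))/2 = 5.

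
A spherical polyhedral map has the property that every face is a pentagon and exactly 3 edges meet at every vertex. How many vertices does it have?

20

Each face has 5 edges and each edge borders two faces, so 2E = 5F.
Each vertex has degree 3, so 3V = 2E and hence V = 5F/3.
Euler: V − E + F = 2 ⇒ (5F/3) − (5F/2) + F = 2.
Multiply by 6: (10 − 15 + 6)F = 12, i.e. 1F = 12.
So F = 12, E = 5·12/2 = 30, V = 5·12/3 = 20.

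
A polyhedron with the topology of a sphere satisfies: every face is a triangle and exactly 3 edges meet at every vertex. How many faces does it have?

Each face has 3 edges and each edge borders two faces, so 2E = 3F.
Each vertex has degree 3, so 3V = 2E and hence V = 3F/3.
Euler: V − E + F = 2 ⇒ (3F/3) − (3F/2) + F = 2.
Multiply by 6: (6 − 9 + 6)F = 12, i.e. 3F = 12.
So F = 4, E = 3·4/2 = 6, V = 3·4/3 = 4.

4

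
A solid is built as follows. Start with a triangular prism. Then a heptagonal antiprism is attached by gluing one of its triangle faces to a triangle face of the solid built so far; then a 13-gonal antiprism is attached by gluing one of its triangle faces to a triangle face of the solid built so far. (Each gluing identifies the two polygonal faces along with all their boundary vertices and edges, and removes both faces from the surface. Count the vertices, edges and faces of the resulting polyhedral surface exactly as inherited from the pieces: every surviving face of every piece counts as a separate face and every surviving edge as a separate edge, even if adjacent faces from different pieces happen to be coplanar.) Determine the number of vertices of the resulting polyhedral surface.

A triangular prism: V=6, E=9, F=5.
Attach a heptagonal antiprism (V=14, E=28, F=16) along a 3-gon: merge 3 vertices and 3 edges, delete both glued faces → V=17, E=34, F=19.
Attach a 13-gonal antiprism (V=26, E=52, F=28) along a 3-gon: merge 3 vertices and 3 edges, delete both glued faces → V=40, E=83, F=45.
Check: V − E + F = 40 − 83 + 45 = 2.

40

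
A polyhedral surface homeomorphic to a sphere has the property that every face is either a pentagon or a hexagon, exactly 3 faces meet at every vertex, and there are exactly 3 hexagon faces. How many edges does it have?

Let x be the number of pentagons; then F = 3 + x.
Edge–face incidences: 2E = 6·3 + 5·x = 18 + 5x.
Every vertex has degree 3, so 3V = 2E.
Euler: V − E + F = 2 ⇒ (2E)/3 − E + (3 + x) = 2.
Multiply by 6: 2·(2E) − 3·(2E) + 6·(3 + x) = 12, i.e. 18 + 6x − (18 + 5x) = 12.
Collecting terms: x = 12.
Then 2E = 18 + 5·12 = 78, so E = 39, V = 2E/3 = 26, F = 3 + 12 = 15.

39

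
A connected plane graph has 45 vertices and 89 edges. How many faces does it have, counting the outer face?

Euler's formula for a connected plane graph: V − E + F = 2, so F = 2 − 45 + 89 = 46.

46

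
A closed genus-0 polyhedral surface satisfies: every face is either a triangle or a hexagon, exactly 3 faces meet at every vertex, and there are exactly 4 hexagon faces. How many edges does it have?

Let x be the number of triangles; then F = 4 + x.
Edge–face incidences: 2E = 6·4 + 3·x = 24 + 3x.
Every vertex has degree 3, so 3V = 2E.
Euler: V − E + F = 2 ⇒ (2E)/3 − E + (4 + x) = 2.
Multiply by 6: 2·(2E) − 3·(2E) + 6·(4 + x) = 12, i.e. 24 + 6x − (24 + 3x) = 12.
Collecting terms: 3x = 12, so x = 4.
Then 2E = 24 + 3·4 = 36, so E = 18, V = 2E/3 = 12, F = 4 + 4 = 8.

18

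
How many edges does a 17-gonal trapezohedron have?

The n-trapezohedron (dual of the n-antiprism) has V = 2·17 + 2 = 36, E = 4·17 = 68, F = 2·17 = 34.

68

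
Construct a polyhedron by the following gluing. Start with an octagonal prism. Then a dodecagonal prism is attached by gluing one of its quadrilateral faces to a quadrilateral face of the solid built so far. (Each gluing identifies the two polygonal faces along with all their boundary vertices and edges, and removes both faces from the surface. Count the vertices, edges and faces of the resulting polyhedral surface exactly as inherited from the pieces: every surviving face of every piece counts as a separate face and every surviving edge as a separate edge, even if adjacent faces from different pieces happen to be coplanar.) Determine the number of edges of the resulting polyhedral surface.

An octagonal prism: V=16, E=24, F=10.
Attach a dodecagonal prism (V=24, E=36, F=14) along a 4-gon: merge 4 vertices and 4 edges, delete both glued faces → V=36, E=56, F=22.
Check: V − E + F = 36 − 56 + 22 = 2.

56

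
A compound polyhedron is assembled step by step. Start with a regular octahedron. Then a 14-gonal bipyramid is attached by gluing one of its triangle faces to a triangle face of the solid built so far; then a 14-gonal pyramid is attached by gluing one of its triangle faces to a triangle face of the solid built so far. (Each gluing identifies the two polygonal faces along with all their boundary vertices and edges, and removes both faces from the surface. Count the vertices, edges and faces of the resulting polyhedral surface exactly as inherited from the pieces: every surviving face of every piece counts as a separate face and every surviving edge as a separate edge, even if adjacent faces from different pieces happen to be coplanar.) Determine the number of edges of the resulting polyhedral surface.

A regular octahedron: V=6, E=12, F=8.
Attach a 14-gonal bipyramid (V=16, E=42, F=28) along a 3-gon: merge 3 vertices and 3 edges, delete both glued faces → V=19, E=51, F=34.
Attach a 14-gonal pyramid (V=15, E=28, F=15) along a 3-gon: merge 3 vertices and 3 edges, delete both glued faces → V=31, E=76, F=47.
Check: V − E + F = 31 − 76 + 47 = 2.

76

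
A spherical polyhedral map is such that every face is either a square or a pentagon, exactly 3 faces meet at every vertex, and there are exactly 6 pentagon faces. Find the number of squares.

Let x be the number of squares; then F = 6 + x.
Edge–face incidences: 2E = 5·6 + 4·x = 30 + 4x.
Every vertex has degree 3, so 3V = 2E.
Euler: V − E + F = 2 ⇒ (2E)/3 − E + (6 + x) = 2.
Multiply by 6: 2·(2E) − 3·(2E) + 6·(6 + x) = 12, i.e. 36 + 6x − (30 + 4x) = 12.
Collecting terms: 2x + 6 = 12, so 2x = 6, so x = 3.
Then 2E = 30 + 4·3 = 42, so E = 21, V = 2E/3 = 14, F = 6 + 3 = 9.

3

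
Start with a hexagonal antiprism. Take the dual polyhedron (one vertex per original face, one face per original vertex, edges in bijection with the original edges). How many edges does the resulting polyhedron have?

24

The base solid has V = 12, E = 24, F = 14.
The dual swaps V and F and preserves E: V′ = F = 14, E′ = E = 24, F′ = V = 12.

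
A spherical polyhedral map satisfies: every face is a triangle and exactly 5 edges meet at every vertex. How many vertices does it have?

12

Each face has 3 edges and each edge borders two faces, so 2E = 3F.
Each vertex has degree 5, so 5V = 2E and hence V = 3F/5.
Euler: V − E + F = 2 ⇒ (3F/5) − (3F/2) + F = 2.
Multiply by 10: (6 − 15 + 10)F = 20, i.e. 1F = 20.
So F = 20, E = 3·20/2 = 30, V = 3·20/5 = 12.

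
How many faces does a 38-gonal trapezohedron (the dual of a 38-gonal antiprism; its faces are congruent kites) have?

The n-trapezohedron (dual of the n-antiprism) has V = 2·38 + 2 = 78, E = 4·38 = 152, F = 2·38 = 76.
Check: V − E + F = 78 − 152 + 76 = 2.

76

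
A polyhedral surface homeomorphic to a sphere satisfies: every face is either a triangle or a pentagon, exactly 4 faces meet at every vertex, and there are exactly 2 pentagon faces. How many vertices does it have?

10

Let x be the number of triangles; then F = 2 + x.
Edge–face incidences: 2E = 5·2 + 3·x = 10 + 3x.
Every vertex has degree 4, so 4V = 2E.
Euler: V − E + F = 2 ⇒ (2E)/4 − E + (2 + x) = 2.
Multiply by 8: 2·(2E) − 4·(2E) + 8·(2 + x) = 16, i.e. 16 + 8x − 2·(10 + 3x) = 16.
Collecting terms: 2x − 4 = 16, so 2x = 20, so x = 10.
Then 2E = 10 + 3·10 = 40, so E = 20, V = 2E/4 = 10, F = 2 + 10 = 12.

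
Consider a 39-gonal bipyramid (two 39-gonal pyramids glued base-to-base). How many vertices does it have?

41

A bipyramid over an n-gon has 2n triangular faces and n + 2 vertices: V = 39 + 2 = 41, E = 3·39 = 117, F = 2·39 = 78.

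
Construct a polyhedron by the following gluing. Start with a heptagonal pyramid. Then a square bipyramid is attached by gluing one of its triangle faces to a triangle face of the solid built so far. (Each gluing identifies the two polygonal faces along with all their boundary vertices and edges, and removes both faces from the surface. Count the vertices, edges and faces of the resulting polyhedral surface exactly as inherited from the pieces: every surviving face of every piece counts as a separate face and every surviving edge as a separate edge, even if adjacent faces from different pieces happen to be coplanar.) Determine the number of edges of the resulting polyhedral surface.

A heptagonal pyramid: V=8, E=14, F=8.
Attach a square bipyramid (V=6, E=12, F=8) along a 3-gon: merge 3 vertices and 3 edges, delete both glued faces → V=11, E=23, F=14.
Check: V − E + F = 11 − 23 + 14 = 2.

23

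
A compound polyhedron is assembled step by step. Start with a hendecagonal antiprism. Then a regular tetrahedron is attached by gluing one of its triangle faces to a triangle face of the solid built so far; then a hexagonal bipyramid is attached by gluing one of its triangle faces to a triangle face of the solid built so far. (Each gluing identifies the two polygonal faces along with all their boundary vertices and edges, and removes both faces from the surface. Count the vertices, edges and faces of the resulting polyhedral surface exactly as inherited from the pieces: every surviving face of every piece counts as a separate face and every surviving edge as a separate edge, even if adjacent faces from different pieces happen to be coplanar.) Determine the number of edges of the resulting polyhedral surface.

62

A hendecagonal antiprism: V=22, E=44, F=24.
Attach a regular tetrahedron (V=4, E=6, F=4) along a 3-gon: merge 3 vertices and 3 edges, delete both glued faces → V=23, E=47, F=26.
Attach a hexagonal bipyramid (V=8, E=18, F=12) along a 3-gon: merge 3 vertices and 3 edges, delete both glued faces → V=28, E=62, F=36.
Check: V − E + F = 28 − 62 + 36 = 2.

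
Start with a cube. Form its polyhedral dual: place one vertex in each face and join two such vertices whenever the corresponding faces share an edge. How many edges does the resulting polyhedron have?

12

The base solid has V = 8, E = 12, F = 6.
The dual swaps V and F and preserves E: V′ = F = 6, E′ = E = 12, F′ = V = 8.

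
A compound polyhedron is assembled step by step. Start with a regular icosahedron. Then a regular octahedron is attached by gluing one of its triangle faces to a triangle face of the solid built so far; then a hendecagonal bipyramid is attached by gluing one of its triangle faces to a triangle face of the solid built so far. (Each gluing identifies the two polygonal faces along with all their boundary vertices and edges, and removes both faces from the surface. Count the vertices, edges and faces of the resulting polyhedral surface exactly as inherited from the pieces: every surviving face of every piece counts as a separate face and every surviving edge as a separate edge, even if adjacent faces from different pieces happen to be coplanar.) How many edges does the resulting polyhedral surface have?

A regular icosahedron: V=12, E=30, F=20.
Attach a regular octahedron (V=6, E=12, F=8) along a 3-gon: merge 3 vertices and 3 edges, delete both glued faces → V=15, E=39, F=26.
Attach a hendecagonal bipyramid (V=13, E=33, F=22) along a 3-gon: merge 3 vertices and 3 edges, delete both glued faces → V=25, E=69, F=46.
Check: V − E + F = 25 − 69 + 46 = 2.

69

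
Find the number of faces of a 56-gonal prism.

58

A prism on an n-gon has two n-gon bases and n rectangular sides: V = 2·56 = 112, E = 3·56 = 168, F = 56 + 2 = 58.
Check: V − E + F = 112 − 168 + 58 = 2.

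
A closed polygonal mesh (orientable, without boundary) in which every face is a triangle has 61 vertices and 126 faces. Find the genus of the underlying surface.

2

Every face is a triangle, so 2E = 3·126 = 378, giving E = 189.
χ = V − E + F = 61 − 189 + 126 = -2.
For a closed orientable surface χ = 2 − 2g, so g = (2 − (-2))/2 = 2.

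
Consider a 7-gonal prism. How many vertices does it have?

14

A prism on an n-gon has two n-gon bases and n rectangular sides: V = 2·7 = 14, E = 3·7 = 21, F = 7 + 2 = 9.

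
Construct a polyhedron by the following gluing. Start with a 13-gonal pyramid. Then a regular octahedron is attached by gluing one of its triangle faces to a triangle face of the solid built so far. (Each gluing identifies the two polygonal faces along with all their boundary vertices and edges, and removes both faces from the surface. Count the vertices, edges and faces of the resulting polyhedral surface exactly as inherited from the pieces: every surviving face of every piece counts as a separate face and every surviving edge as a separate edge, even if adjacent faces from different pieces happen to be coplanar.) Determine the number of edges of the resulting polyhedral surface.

35

A 13-gonal pyramid: V=14, E=26, F=14.
Attach a regular octahedron (V=6, E=12, F=8) along a 3-gon: merge 3 vertices and 3 edges, delete both glued faces → V=17, E=35, F=20.
Check: V − E + F = 17 − 35 + 20 = 2.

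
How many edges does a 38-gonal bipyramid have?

A bipyramid over an n-gon has 2n triangular faces and n + 2 vertices: V = 38 + 2 = 40, E = 3·38 = 114, F = 2·38 = 76.
Check: V − E + F = 40 − 114 + 76 = 2.

114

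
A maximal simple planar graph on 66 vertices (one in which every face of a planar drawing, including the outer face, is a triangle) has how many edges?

In a plane triangulation 3F = 2E and V − E + F = 2, so E = 3V − 6 = 3·66 − 6 = 192.

192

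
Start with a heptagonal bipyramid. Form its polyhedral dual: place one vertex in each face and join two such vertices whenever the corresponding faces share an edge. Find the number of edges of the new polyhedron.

21

The base solid has V = 9, E = 21, F = 14.
The dual swaps V and F and preserves E: V′ = F = 14, E′ = E = 21, F′ = V = 9.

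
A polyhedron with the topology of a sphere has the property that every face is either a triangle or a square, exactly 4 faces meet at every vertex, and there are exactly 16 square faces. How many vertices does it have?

Let x be the number of triangles; then F = 16 + x.
Edge–face incidences: 2E = 4·16 + 3·x = 64 + 3x.
Every vertex has degree 4, so 4V = 2E.
Euler: V − E + F = 2 ⇒ (2E)/4 − E + (16 + x) = 2.
Multiply by 8: 2·(2E) − 4·(2E) + 8·(16 + x) = 16, i.e. 128 + 8x − 2·(64 + 3x) = 16.
Collecting terms: 2x = 16, so x = 8.
Then 2E = 64 + 3·8 = 88, so E = 44, V = 2E/4 = 22, F = 16 + 8 = 24.

22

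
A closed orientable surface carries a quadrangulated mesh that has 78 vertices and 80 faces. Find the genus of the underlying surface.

Every face is a square, so 2E = 4·80 = 320, giving E = 160.
χ = V − E + F = 78 − 160 + 80 = -2.
For a closed orientable surface χ = 2 − 2g, so g = (2 − (-2))/2 = 2.

2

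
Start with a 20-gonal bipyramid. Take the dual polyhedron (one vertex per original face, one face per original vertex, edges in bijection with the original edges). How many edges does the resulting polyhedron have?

60

The base solid has V = 22, E = 60, F = 40.
The dual swaps V and F and preserves E: V′ = F = 40, E′ = E = 60, F′ = V = 22.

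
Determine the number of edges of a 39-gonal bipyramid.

117

A bipyramid over an n-gon has 2n triangular faces and n + 2 vertices: V = 39 + 2 = 41, E = 3·39 = 117, F = 2·39 = 78.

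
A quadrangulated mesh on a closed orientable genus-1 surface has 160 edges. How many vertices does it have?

80

χ = 2 − 2·1 = 0, and every face is a square so 4F = 2E.
F = 2E/4 = 80. Then V = 0 + E − F = 0 + 160 − 80 = 80.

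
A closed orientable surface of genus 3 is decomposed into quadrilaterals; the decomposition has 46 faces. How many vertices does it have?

χ = 2 − 2·3 = -4, and every face is a square so 4F = 2E.
E = 4·46/2 = 92. Then V = -4 + E − F = -4 + 92 − 46 = 42.

42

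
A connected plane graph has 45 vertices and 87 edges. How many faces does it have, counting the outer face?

44

Euler's formula for a connected plane graph: V − E + F = 2, so F = 2 − 45 + 87 = 44.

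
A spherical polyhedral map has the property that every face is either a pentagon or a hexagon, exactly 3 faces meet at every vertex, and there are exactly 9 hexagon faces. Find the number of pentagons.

Let x be the number of pentagons; then F = 9 + x.
Edge–face incidences: 2E = 6·9 + 5·x = 54 + 5x.
Every vertex has degree 3, so 3V = 2E.
Euler: V − E + F = 2 ⇒ (2E)/3 − E + (9 + x) = 2.
Multiply by 6: 2·(2E) − 3·(2E) + 6·(9 + x) = 12, i.e. 54 + 6x − (54 + 5x) = 12.
Collecting terms: x = 12.
Then 2E = 54 + 5·12 = 114, so E = 57, V = 2E/3 = 38, F = 9 + 12 = 21.

12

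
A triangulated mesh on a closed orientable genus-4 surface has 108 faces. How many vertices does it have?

48

χ = 2 − 2·4 = -6, and every face is a triangle so 3F = 2E.
E = 3·108/2 = 162. Then V = -6 + E − F = -6 + 162 − 108 = 48.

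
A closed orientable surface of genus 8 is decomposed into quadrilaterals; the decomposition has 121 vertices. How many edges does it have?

χ = 2 − 2·8 = -14, and every face is a square so 4F = 2E.
V − E + F = -14 with E = 4F/2 gives 121 − (4/2 − 1)·F = -14, so F = 135 and E = 270.

270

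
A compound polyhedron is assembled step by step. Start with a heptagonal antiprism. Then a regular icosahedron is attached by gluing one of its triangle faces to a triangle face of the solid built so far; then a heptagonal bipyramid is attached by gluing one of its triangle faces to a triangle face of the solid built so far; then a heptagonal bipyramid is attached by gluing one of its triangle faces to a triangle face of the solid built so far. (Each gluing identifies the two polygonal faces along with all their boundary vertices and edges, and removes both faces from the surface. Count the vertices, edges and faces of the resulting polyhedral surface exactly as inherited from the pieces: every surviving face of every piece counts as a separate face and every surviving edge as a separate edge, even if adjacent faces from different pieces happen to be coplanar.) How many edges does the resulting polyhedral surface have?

91

A heptagonal antiprism: V=14, E=28, F=16.
Attach a regular icosahedron (V=12, E=30, F=20) along a 3-gon: merge 3 vertices and 3 edges, delete both glued faces → V=23, E=55, F=34.
Attach a heptagonal bipyramid (V=9, E=21, F=14) along a 3-gon: merge 3 vertices and 3 edges, delete both glued faces → V=29, E=73, F=46.
Attach a heptagonal bipyramid (V=9, E=21, F=14) along a 3-gon: merge 3 vertices and 3 edges, delete both glued faces → V=35, E=91, F=58.
Check: V − E + F = 35 − 91 + 58 = 2.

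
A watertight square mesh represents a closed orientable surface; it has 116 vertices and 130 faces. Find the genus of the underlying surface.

8

Every face is a square, so 2E = 4·130 = 520, giving E = 260.
χ = V − E + F = 116 − 260 + 130 = -14.
For a closed orientable surface χ = 2 − 2g, so g = (2 − (-14))/2 = 8.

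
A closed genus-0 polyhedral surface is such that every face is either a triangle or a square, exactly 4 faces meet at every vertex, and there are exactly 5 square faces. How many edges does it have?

Let x be the number of triangles; then F = 5 + x.
Edge–face incidences: 2E = 4·5 + 3·x = 20 + 3x.
Every vertex has degree 4, so 4V = 2E.
Euler: V − E + F = 2 ⇒ (2E)/4 − E + (5 + x) = 2.
Multiply by 8: 2·(2E) − 4·(2E) + 8·(5 + x) = 16, i.e. 40 + 8x − 2·(20 + 3x) = 16.
Collecting terms: 2x = 16, so x = 8.
Then 2E = 20 + 3·8 = 44, so E = 22, V = 2E/4 = 11, F = 5 + 8 = 13.

22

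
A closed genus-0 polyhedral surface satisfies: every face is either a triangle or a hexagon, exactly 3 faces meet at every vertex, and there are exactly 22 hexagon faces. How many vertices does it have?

Let x be the number of triangles; then F = 22 + x.
Edge–face incidences: 2E = 6·22 + 3·x = 132 + 3x.
Every vertex has degree 3, so 3V = 2E.
Euler: V − E + F = 2 ⇒ (2E)/3 − E + (22 + x) = 2.
Multiply by 6: 2·(2E) − 3·(2E) + 6·(22 + x) = 12, i.e. 132 + 6x − (132 + 3x) = 12.
Collecting terms: 3x = 12, so x = 4.
Then 2E = 132 + 3·4 = 144, so E = 72, V = 2E/3 = 48, F = 22 + 4 = 26.

48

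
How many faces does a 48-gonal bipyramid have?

96

A bipyramid over an n-gon has 2n triangular faces and n + 2 vertices: V = 48 + 2 = 50, E = 3·48 = 144, F = 2·48 = 96.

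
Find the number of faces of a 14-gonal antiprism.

An antiprism on an n-gon has two n-gon caps and 2n triangles: V = 2·14 = 28, E = 4·14 = 56, F = 2·14 + 2 = 30.
Check: V − E + F = 28 − 56 + 30 = 2.

30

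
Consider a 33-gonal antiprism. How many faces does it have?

An antiprism on an n-gon has two n-gon caps and 2n triangles: V = 2·33 = 66, E = 4·33 = 132, F = 2·33 + 2 = 68.

68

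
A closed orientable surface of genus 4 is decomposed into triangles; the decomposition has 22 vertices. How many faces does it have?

χ = 2 − 2·4 = -6, and every face is a triangle so 3F = 2E.
V − E + F = -6 with E = 3F/2 gives 22 − (3/2 − 1)·F = -6, so F = 56 and E = 84.

56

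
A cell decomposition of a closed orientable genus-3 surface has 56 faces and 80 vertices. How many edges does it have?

For a closed orientable surface of genus 3, χ = 2 − 2·3 = -4.
E = V + F − (-4) = 80 + 56 − (-4) = 140.

140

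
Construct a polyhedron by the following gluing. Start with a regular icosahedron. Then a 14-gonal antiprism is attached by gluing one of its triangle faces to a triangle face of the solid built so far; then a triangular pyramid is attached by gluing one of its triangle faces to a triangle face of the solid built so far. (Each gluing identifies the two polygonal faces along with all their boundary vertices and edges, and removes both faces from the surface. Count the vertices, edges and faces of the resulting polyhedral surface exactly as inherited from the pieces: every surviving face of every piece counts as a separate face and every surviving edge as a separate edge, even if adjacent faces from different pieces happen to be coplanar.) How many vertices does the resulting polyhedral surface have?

A regular icosahedron: V=12, E=30, F=20.
Attach a 14-gonal antiprism (V=28, E=56, F=30) along a 3-gon: merge 3 vertices and 3 edges, delete both glued faces → V=37, E=83, F=48.
Attach a triangular pyramid (V=4, E=6, F=4) along a 3-gon: merge 3 vertices and 3 edges, delete both glued faces → V=38, E=86, F=50.
Check: V − E + F = 38 − 86 + 50 = 2.

38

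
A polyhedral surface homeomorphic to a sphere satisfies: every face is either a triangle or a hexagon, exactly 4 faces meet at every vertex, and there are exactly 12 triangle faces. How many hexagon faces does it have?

Let x be the number of hexagons; then F = 12 + x.
Edge–face incidences: 2E = 3·12 + 6·x = 36 + 6x.
Every vertex has degree 4, so 4V = 2E.
Euler: V − E + F = 2 ⇒ (2E)/4 − E + (12 + x) = 2.
Multiply by 8: 2·(2E) − 4·(2E) + 8·(12 + x) = 16, i.e. 96 + 8x − 2·(36 + 6x) = 16.
Collecting terms: −4x + 24 = 16, so −4x = −8, so x = 2.
Then 2E = 36 + 6·2 = 48, so E = 24, V = 2E/4 = 12, F = 12 + 2 = 14.

2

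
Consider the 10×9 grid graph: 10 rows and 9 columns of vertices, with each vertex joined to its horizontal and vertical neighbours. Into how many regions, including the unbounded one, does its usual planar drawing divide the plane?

73

The grid has V = 10·9 = 90 vertices and E = 10·8 + 9·9 = 161 edges.
F = 2 − V + E = 2 − 90 + 161 = 73.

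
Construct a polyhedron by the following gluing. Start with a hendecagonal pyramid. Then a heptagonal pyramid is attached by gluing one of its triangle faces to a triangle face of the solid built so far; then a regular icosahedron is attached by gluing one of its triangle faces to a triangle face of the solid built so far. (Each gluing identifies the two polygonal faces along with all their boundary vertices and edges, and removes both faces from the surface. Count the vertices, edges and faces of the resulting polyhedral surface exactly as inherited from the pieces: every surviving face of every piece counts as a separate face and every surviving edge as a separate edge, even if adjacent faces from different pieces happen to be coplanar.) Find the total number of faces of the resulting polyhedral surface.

36

A hendecagonal pyramid: V=12, E=22, F=12.
Attach a heptagonal pyramid (V=8, E=14, F=8) along a 3-gon: merge 3 vertices and 3 edges, delete both glued faces → V=17, E=33, F=18.
Attach a regular icosahedron (V=12, E=30, F=20) along a 3-gon: merge 3 vertices and 3 edges, delete both glued faces → V=26, E=60, F=36.
Check: V − E + F = 26 − 60 + 36 = 2.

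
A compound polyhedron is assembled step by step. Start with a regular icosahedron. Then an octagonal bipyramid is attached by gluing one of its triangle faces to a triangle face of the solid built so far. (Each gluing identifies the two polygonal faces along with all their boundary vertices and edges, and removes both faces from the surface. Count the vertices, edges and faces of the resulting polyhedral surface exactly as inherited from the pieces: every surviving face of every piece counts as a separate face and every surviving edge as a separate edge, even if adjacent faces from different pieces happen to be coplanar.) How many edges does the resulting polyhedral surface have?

51

A regular icosahedron: V=12, E=30, F=20.
Attach an octagonal bipyramid (V=10, E=24, F=16) along a 3-gon: merge 3 vertices and 3 edges, delete both glued faces → V=19, E=51, F=34.
Check: V − E + F = 19 − 51 + 34 = 2.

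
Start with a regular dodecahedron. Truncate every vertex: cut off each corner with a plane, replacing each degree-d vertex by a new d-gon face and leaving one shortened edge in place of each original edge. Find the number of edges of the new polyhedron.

90

The base solid has V = 20, E = 30, F = 12.
Truncation replaces each original edge-end by a new vertex, so V′ = 2E = 60.
Each original edge survives, and each old vertex of degree d contributes d new edges; summing degrees gives Σd = 2E, so E′ = E + 2E = 3E = 90.
Each original face survives and each original vertex becomes one new face: F′ = F + V = 32.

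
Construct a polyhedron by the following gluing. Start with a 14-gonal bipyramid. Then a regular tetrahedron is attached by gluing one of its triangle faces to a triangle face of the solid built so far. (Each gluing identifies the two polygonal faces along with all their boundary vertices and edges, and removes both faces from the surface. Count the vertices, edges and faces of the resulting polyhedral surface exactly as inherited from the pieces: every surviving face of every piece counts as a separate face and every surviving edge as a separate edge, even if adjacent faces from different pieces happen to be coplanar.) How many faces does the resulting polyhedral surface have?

A 14-gonal bipyramid: V=16, E=42, F=28.
Attach a regular tetrahedron (V=4, E=6, F=4) along a 3-gon: merge 3 vertices and 3 edges, delete both glued faces → V=17, E=45, F=30.
Check: V − E + F = 17 − 45 + 30 = 2.

30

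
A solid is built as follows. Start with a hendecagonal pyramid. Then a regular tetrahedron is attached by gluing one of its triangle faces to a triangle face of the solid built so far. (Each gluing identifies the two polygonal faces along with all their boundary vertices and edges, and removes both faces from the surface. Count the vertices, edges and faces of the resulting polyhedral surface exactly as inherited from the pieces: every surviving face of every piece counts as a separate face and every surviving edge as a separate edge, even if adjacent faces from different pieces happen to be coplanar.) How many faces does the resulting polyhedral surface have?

14

A hendecagonal pyramid: V=12, E=22, F=12.
Attach a regular tetrahedron (V=4, E=6, F=4) along a 3-gon: merge 3 vertices and 3 edges, delete both glued faces → V=13, E=25, F=14.
Check: V − E + F = 13 − 25 + 14 = 2.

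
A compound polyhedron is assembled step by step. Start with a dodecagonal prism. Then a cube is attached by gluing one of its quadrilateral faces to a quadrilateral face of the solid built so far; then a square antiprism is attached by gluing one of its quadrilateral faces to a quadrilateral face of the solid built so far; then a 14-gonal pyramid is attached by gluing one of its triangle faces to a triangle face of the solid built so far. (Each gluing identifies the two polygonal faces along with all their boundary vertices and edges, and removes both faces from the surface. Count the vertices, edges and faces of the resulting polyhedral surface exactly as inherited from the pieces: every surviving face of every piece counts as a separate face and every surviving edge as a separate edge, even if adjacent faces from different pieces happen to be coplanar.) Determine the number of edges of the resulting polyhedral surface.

81

A dodecagonal prism: V=24, E=36, F=14.
Attach a cube (V=8, E=12, F=6) along a 4-gon: merge 4 vertices and 4 edges, delete both glued faces → V=28, E=44, F=18.
Attach a square antiprism (V=8, E=16, F=10) along a 4-gon: merge 4 vertices and 4 edges, delete both glued faces → V=32, E=56, F=26.
Attach a 14-gonal pyramid (V=15, E=28, F=15) along a 3-gon: merge 3 vertices and 3 edges, delete both glued faces → V=44, E=81, F=39.
Check: V − E + F = 44 − 81 + 39 = 2.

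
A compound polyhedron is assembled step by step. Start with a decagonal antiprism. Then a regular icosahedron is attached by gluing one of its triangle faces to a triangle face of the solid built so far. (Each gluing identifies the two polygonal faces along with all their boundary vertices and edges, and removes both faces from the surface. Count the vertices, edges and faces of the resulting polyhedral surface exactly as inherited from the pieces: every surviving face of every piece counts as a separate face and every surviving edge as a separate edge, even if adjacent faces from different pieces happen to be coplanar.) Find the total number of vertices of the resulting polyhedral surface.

A decagonal antiprism: V=20, E=40, F=22.
Attach a regular icosahedron (V=12, E=30, F=20) along a 3-gon: merge 3 vertices and 3 edges, delete both glued faces → V=29, E=67, F=40.
Check: V − E + F = 29 − 67 + 40 = 2.

29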